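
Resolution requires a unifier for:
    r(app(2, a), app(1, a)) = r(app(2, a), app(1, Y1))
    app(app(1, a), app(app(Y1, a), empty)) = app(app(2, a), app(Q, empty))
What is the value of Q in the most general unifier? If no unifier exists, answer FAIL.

FAIL

Decompose r/2: app(2, a) = app(2, a),  app(1, a) = app(1, Y1).
Delete trivial equation app(2, a) = app(2, a).
Decompose app/2: 1 = 1,  a = Y1.
Delete trivial equation 1 = 1.
Bind Y1 := a; substituting into the remaining equation gives: app(app(1, a), app(app(a, a), empty)) = app(app(2, a), app(Q, empty)).
Decompose app/2: app(1, a) = app(2, a),  app(app(a, a), empty) = app(Q, empty).
Decompose app/2: 1 = 2,  a = a.
Clash: constants 1 and 2 differ; no unifier exists.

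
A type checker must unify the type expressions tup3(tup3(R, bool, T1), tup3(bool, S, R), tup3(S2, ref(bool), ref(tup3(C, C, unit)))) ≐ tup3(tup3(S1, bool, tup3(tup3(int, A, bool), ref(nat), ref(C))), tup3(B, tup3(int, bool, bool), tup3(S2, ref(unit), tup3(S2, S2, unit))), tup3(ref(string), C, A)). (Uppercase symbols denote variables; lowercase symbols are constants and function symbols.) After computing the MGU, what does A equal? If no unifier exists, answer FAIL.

ref(tup3(ref(bool), ref(bool), unit))

Decompose tup3/3: tup3(R, bool, T1) ≐ tup3(S1, bool, tup3(tup3(int, A, bool), ref(nat), ref(C))),  tup3(bool, S, R) ≐ tup3(B, tup3(int, bool, bool), tup3(S2, ref(unit), tup3(S2, S2, unit))),  tup3(S2, ref(bool), ref(tup3(C, C, unit))) ≐ tup3(ref(string), C, A).
Decompose tup3/3: R ≐ S1,  bool ≐ bool,  T1 ≐ tup3(tup3(int, A, bool), ref(nat), ref(C)).
Bind R := S1; substituting into the one remaining equation that mentions R gives: tup3(bool, S, S1) ≐ tup3(B, tup3(int, bool, bool), tup3(S2, ref(unit), tup3(S2, S2, unit))).
Delete trivial equation bool ≐ bool.
Bind T1 := tup3(tup3(int, A, bool), ref(nat), ref(C)); no other remaining equation mentions T1.
Decompose tup3/3: bool ≐ B,  S ≐ tup3(int, bool, bool),  S1 ≐ tup3(S2, ref(unit), tup3(S2, S2, unit)).
Bind B := bool; no other remaining equation mentions B.
Bind S := tup3(int, bool, bool); no other remaining equation mentions S.
Bind S1 := tup3(S2, ref(unit), tup3(S2, S2, unit)); no other remaining equation mentions S1. Substituting into the earlier binding gives R := tup3(S2, ref(unit), tup3(S2, S2, unit)).
Decompose tup3/3: S2 ≐ ref(string),  ref(bool) ≐ C,  ref(tup3(C, C, unit)) ≐ A.
Bind S2 := ref(string); no other remaining equation mentions S2. Substituting into the earlier bindings gives R := tup3(ref(string), ref(unit), tup3(ref(string), ref(string), unit)), S1 := tup3(ref(string), ref(unit), tup3(ref(string), ref(string), unit)).
Bind C := ref(bool); substituting into the remaining equation gives: ref(tup3(ref(bool), ref(bool), unit)) ≐ A. Substituting into the earlier binding gives T1 := tup3(tup3(int, A, bool), ref(nat), ref(ref(bool))).
Bind A := ref(tup3(ref(bool), ref(bool), unit)). Substituting into the earlier binding gives T1 := tup3(tup3(int, ref(tup3(ref(bool), ref(bool), unit)), bool), ref(nat), ref(ref(bool))).
MGU = { R := tup3(ref(string), ref(unit), tup3(ref(string), ref(string), unit)), T1 := tup3(tup3(int, ref(tup3(ref(bool), ref(bool), unit)), bool), ref(nat), ref(ref(bool))), B := bool, S := tup3(int, bool, bool), S1 := tup3(ref(string), ref(unit), tup3(ref(string), ref(string), unit)), S2 := ref(string), C := ref(bool), A := ref(tup3(ref(bool), ref(bool), unit)) }, so A := ref(tup3(ref(bool), ref(bool), unit)).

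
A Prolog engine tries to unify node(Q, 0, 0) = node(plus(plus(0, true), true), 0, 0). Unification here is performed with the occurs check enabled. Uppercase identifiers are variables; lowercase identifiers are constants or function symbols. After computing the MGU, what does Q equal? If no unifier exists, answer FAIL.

plus(plus(0, true), true)

Decompose node/3: Q = plus(plus(0, true), true),  0 = 0,  0 = 0.
Bind Q := plus(plus(0, true), true); no other remaining equation mentions Q.
Delete trivial equation 0 = 0.
Delete trivial equation 0 = 0.
MGU = { Q = plus(plus(0, true), true) }, so Q = plus(plus(0, true), true).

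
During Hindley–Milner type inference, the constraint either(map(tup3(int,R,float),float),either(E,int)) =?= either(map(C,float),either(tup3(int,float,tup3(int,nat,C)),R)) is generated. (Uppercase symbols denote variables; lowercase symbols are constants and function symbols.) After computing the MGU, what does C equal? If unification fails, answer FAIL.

Decompose either/2: map(tup3(int,R,float),float) =?= map(C,float),  either(E,int) =?= either(tup3(int,float,tup3(int,nat,C)),R).
Decompose map/2: tup3(int,R,float) =?= C,  float =?= float.
Bind C := tup3(int,R,float); substituting into the one remaining equation that mentions C gives: either(E,int) =?= either(tup3(int,float,tup3(int,nat,tup3(int,R,float))),R).
Delete trivial equation float =?= float.
Decompose either/2: E =?= tup3(int,float,tup3(int,nat,tup3(int,R,float))),  int =?= R.
Bind E := tup3(int,float,tup3(int,nat,tup3(int,R,float))); no other remaining equation mentions E.
Bind R := int. Substituting into the earlier bindings gives C := tup3(int,int,float), E := tup3(int,float,tup3(int,nat,tup3(int,int,float))).
MGU = { C -> tup3(int,int,float), E -> tup3(int,float,tup3(int,nat,tup3(int,int,float))), R -> int }, so C -> tup3(int,int,float).

tup3(int,int,float)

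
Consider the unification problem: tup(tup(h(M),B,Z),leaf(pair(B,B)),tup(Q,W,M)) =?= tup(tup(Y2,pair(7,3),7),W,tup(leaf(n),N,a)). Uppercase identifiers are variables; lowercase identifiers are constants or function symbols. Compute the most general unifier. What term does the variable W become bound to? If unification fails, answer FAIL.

leaf(pair(pair(7,3),pair(7,3)))

Decompose tup/3: tup(h(M),B,Z) =?= tup(Y2,pair(7,3),7),  leaf(pair(B,B)) =?= W,  tup(Q,W,M) =?= tup(leaf(n),N,a).
Decompose tup/3: h(M) =?= Y2,  B =?= pair(7,3),  Z =?= 7.
Bind Y2 := h(M); no other remaining equation mentions Y2.
Bind B := pair(7,3); substituting into the one remaining equation that mentions B gives: leaf(pair(pair(7,3),pair(7,3))) =?= W.
Bind Z := 7; no other remaining equation mentions Z.
Bind W := leaf(pair(pair(7,3),pair(7,3))); substituting into the remaining equation gives: tup(Q,leaf(pair(pair(7,3),pair(7,3))),M) =?= tup(leaf(n),N,a).
Decompose tup/3: Q =?= leaf(n),  leaf(pair(pair(7,3),pair(7,3))) =?= N,  M =?= a.
Bind Q := leaf(n); no other remaining equation mentions Q.
Bind N := leaf(pair(pair(7,3),pair(7,3))); no other remaining equation mentions N.
Bind M := a. Substituting into the earlier binding gives Y2 := h(a).
MGU = { Y2 -> h(a), B -> pair(7,3), Z -> 7, W -> leaf(pair(pair(7,3),pair(7,3))), Q -> leaf(n), N -> leaf(pair(pair(7,3),pair(7,3))), M -> a }, so W -> leaf(pair(pair(7,3),pair(7,3))).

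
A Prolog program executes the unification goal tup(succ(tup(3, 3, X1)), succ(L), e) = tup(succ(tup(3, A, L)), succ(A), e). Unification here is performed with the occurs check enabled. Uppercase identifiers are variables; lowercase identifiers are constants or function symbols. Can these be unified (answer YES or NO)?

Decompose tup/3: succ(tup(3, 3, X1)) = succ(tup(3, A, L)),  succ(L) = succ(A),  e = e.
Decompose succ/1: tup(3, 3, X1) = tup(3, A, L).
Decompose tup/3: 3 = 3,  3 = A,  X1 = L.
Delete trivial equation 3 = 3.
Bind A := 3; substituting into the one remaining equation that mentions A gives: succ(L) = succ(3).
Bind X1 := L; no other remaining equation mentions X1.
Decompose succ/1: L = 3.
Bind L := 3; no other remaining equation mentions L. Substituting into the earlier binding gives X1 := 3.
Delete trivial equation e = e.
No equations remain and no clash or occurs-check failure arose, so a unifier exists.

YES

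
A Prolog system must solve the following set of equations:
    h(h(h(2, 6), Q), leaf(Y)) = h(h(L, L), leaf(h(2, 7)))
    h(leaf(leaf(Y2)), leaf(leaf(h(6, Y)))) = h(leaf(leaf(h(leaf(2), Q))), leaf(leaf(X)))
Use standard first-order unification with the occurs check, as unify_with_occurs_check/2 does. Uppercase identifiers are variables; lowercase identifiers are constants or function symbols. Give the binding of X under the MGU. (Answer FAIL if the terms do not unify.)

h(6, h(2, 7))

Decompose h/2: h(h(2, 6), Q) = h(L, L),  leaf(Y) = leaf(h(2, 7)).
Decompose h/2: h(2, 6) = L,  Q = L.
Bind L := h(2, 6); substituting into the one remaining equation that mentions L gives: Q = h(2, 6).
Bind Q := h(2, 6); substituting into the one remaining equation that mentions Q gives: h(leaf(leaf(Y2)), leaf(leaf(h(6, Y)))) = h(leaf(leaf(h(leaf(2), h(2, 6)))), leaf(leaf(X))).
Decompose leaf/1: Y = h(2, 7).
Bind Y := h(2, 7); substituting into the remaining equation gives: h(leaf(leaf(Y2)), leaf(leaf(h(6, h(2, 7))))) = h(leaf(leaf(h(leaf(2), h(2, 6)))), leaf(leaf(X))).
Decompose h/2: leaf(leaf(Y2)) = leaf(leaf(h(leaf(2), h(2, 6)))),  leaf(leaf(h(6, h(2, 7)))) = leaf(leaf(X)).
Decompose leaf/1: leaf(Y2) = leaf(h(leaf(2), h(2, 6))).
Decompose leaf/1: Y2 = h(leaf(2), h(2, 6)).
Bind Y2 := h(leaf(2), h(2, 6)); no other remaining equation mentions Y2.
Decompose leaf/1: leaf(h(6, h(2, 7))) = leaf(X).
Decompose leaf/1: h(6, h(2, 7)) = X.
Bind X := h(6, h(2, 7)).
MGU = { L -> h(2, 6), Q -> h(2, 6), Y -> h(2, 7), Y2 -> h(leaf(2), h(2, 6)), X -> h(6, h(2, 7)) }, so X -> h(6, h(2, 7)).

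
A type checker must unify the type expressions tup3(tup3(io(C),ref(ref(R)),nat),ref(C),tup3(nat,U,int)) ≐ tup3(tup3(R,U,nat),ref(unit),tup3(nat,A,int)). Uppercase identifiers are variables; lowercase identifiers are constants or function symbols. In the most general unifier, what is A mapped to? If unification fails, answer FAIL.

ref(ref(io(unit)))

Decompose tup3/3: tup3(io(C),ref(ref(R)),nat) ≐ tup3(R,U,nat),  ref(C) ≐ ref(unit),  tup3(nat,U,int) ≐ tup3(nat,A,int).
Decompose tup3/3: io(C) ≐ R,  ref(ref(R)) ≐ U,  nat ≐ nat.
Bind R := io(C); substituting into the one remaining equation that mentions R gives: ref(ref(io(C))) ≐ U.
Bind U := ref(ref(io(C))); substituting into the one remaining equation that mentions U gives: tup3(nat,ref(ref(io(C))),int) ≐ tup3(nat,A,int).
Delete trivial equation nat ≐ nat.
Decompose ref/1: C ≐ unit.
Bind C := unit; substituting into the remaining equation gives: tup3(nat,ref(ref(io(unit))),int) ≐ tup3(nat,A,int). Substituting into the earlier bindings gives R := io(unit), U := ref(ref(io(unit))).
Decompose tup3/3: nat ≐ nat,  ref(ref(io(unit))) ≐ A,  int ≐ int.
Delete trivial equation nat ≐ nat.
Bind A := ref(ref(io(unit))); no other remaining equation mentions A.
Delete trivial equation int ≐ int.
MGU = { R -> io(unit), U -> ref(ref(io(unit))), C -> unit, A -> ref(ref(io(unit))) }, so A -> ref(ref(io(unit))).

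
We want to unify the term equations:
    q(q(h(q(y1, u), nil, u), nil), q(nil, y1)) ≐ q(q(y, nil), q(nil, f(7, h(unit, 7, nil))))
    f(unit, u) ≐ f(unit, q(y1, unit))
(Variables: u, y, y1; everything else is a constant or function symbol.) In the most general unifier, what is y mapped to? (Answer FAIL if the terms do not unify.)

Decompose q/2: q(h(q(y1, u), nil, u), nil) ≐ q(y, nil),  q(nil, y1) ≐ q(nil, f(7, h(unit, 7, nil))).
Decompose q/2: h(q(y1, u), nil, u) ≐ y,  nil ≐ nil.
Bind y := h(q(y1, u), nil, u); no other remaining equation mentions y.
Delete trivial equation nil ≐ nil.
Decompose q/2: nil ≐ nil,  y1 ≐ f(7, h(unit, 7, nil)).
Delete trivial equation nil ≐ nil.
Bind y1 := f(7, h(unit, 7, nil)); substituting into the remaining equation gives: f(unit, u) ≐ f(unit, q(f(7, h(unit, 7, nil)), unit)). Substituting into the earlier binding gives y := h(q(f(7, h(unit, 7, nil)), u), nil, u).
Decompose f/2: unit ≐ unit,  u ≐ q(f(7, h(unit, 7, nil)), unit).
Delete trivial equation unit ≐ unit.
Bind u := q(f(7, h(unit, 7, nil)), unit). Substituting into the earlier binding gives y := h(q(f(7, h(unit, 7, nil)), q(f(7, h(unit, 7, nil)), unit)), nil, q(f(7, h(unit, 7, nil)), unit)).
MGU = { y := h(q(f(7, h(unit, 7, nil)), q(f(7, h(unit, 7, nil)), unit)), nil, q(f(7, h(unit, 7, nil)), unit)), y1 := f(7, h(unit, 7, nil)), u := q(f(7, h(unit, 7, nil)), unit) }, so y := h(q(f(7, h(unit, 7, nil)), q(f(7, h(unit, 7, nil)), unit)), nil, q(f(7, h(unit, 7, nil)), unit)).

h(q(f(7, h(unit, 7, nil)), q(f(7, h(unit, 7, nil)), unit)), nil, q(f(7, h(unit, 7, nil)), unit))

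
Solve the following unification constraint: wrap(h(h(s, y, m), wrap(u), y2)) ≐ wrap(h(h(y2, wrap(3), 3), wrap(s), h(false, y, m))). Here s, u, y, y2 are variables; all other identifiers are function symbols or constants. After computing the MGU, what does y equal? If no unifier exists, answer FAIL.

FAIL

Decompose wrap/1: h(h(s, y, m), wrap(u), y2) ≐ h(h(y2, wrap(3), 3), wrap(s), h(false, y, m)).
Decompose h/3: h(s, y, m) ≐ h(y2, wrap(3), 3),  wrap(u) ≐ wrap(s),  y2 ≐ h(false, y, m).
Decompose h/3: s ≐ y2,  y ≐ wrap(3),  m ≐ 3.
Bind s := y2; substituting into the one remaining equation that mentions s gives: wrap(u) ≐ wrap(y2).
Bind y := wrap(3); substituting into the one remaining equation that mentions y gives: y2 ≐ h(false, wrap(3), m).
Clash: constants m and 3 differ; no unifier exists.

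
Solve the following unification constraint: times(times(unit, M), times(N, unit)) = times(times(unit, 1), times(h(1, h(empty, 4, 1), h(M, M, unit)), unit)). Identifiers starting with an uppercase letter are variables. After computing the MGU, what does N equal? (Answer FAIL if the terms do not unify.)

h(1, h(empty, 4, 1), h(1, 1, unit))

Decompose times/2: times(unit, M) = times(unit, 1),  times(N, unit) = times(h(1, h(empty, 4, 1), h(M, M, unit)), unit).
Decompose times/2: unit = unit,  M = 1.
Delete trivial equation unit = unit.
Bind M := 1; substituting into the remaining equation gives: times(N, unit) = times(h(1, h(empty, 4, 1), h(1, 1, unit)), unit).
Decompose times/2: N = h(1, h(empty, 4, 1), h(1, 1, unit)),  unit = unit.
Bind N := h(1, h(empty, 4, 1), h(1, 1, unit)); no other remaining equation mentions N.
Delete trivial equation unit = unit.
MGU = { M ↦ 1, N ↦ h(1, h(empty, 4, 1), h(1, 1, unit)) }, so N ↦ h(1, h(empty, 4, 1), h(1, 1, unit)).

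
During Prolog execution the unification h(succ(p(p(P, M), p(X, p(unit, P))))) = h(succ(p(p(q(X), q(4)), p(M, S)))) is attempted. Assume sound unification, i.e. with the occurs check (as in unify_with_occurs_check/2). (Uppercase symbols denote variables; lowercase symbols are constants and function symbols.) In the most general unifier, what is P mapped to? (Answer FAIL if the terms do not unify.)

Decompose h/1: succ(p(p(P, M), p(X, p(unit, P)))) = succ(p(p(q(X), q(4)), p(M, S))).
Decompose succ/1: p(p(P, M), p(X, p(unit, P))) = p(p(q(X), q(4)), p(M, S)).
Decompose p/2: p(P, M) = p(q(X), q(4)),  p(X, p(unit, P)) = p(M, S).
Decompose p/2: P = q(X),  M = q(4).
Bind P := q(X); substituting into the one remaining equation that mentions P gives: p(X, p(unit, q(X))) = p(M, S).
Bind M := q(4); substituting into the remaining equation gives: p(X, p(unit, q(X))) = p(q(4), S).
Decompose p/2: X = q(4),  p(unit, q(X)) = S.
Bind X := q(4); substituting into the remaining equation gives: p(unit, q(q(4))) = S. Substituting into the earlier binding gives P := q(q(4)).
Bind S := p(unit, q(q(4))).
MGU = { P = q(q(4)), M = q(4), X = q(4), S = p(unit, q(q(4))) }, so P = q(q(4)).

q(q(4))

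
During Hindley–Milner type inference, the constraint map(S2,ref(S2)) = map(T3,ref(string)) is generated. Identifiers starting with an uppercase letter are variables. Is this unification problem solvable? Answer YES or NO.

Decompose map/2: S2 = T3,  ref(S2) = ref(string).
Bind S2 := T3; substituting into the remaining equation gives: ref(T3) = ref(string).
Decompose ref/1: T3 = string.
Bind T3 := string. Substituting into the earlier binding gives S2 := string.
No equations remain and no clash or occurs-check failure arose, so a unifier exists.

YES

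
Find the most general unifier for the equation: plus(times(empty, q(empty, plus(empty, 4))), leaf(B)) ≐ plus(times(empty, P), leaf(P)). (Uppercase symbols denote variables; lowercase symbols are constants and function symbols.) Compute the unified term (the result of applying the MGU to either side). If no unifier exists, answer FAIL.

plus(times(empty, q(empty, plus(empty, 4))), leaf(q(empty, plus(empty, 4))))

Decompose plus/2: times(empty, q(empty, plus(empty, 4))) ≐ times(empty, P),  leaf(B) ≐ leaf(P).
Decompose times/2: empty ≐ empty,  q(empty, plus(empty, 4)) ≐ P.
Delete trivial equation empty ≐ empty.
Bind P := q(empty, plus(empty, 4)); substituting into the remaining equation gives: leaf(B) ≐ leaf(q(empty, plus(empty, 4))).
Decompose leaf/1: B ≐ q(empty, plus(empty, 4)).
Bind B := q(empty, plus(empty, 4)).
Applying the MGU to either side gives plus(times(empty, q(empty, plus(empty, 4))), leaf(q(empty, plus(empty, 4)))).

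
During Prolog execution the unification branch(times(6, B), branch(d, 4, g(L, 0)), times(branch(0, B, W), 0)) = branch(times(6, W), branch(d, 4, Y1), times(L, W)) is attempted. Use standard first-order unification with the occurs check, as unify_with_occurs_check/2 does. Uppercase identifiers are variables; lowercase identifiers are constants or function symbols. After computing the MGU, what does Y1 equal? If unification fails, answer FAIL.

Decompose branch/3: times(6, B) = times(6, W),  branch(d, 4, g(L, 0)) = branch(d, 4, Y1),  times(branch(0, B, W), 0) = times(L, W).
Decompose times/2: 6 = 6,  B = W.
Delete trivial equation 6 = 6.
Bind B := W; substituting into the one remaining equation that mentions B gives: times(branch(0, W, W), 0) = times(L, W).
Decompose branch/3: d = d,  4 = 4,  g(L, 0) = Y1.
Delete trivial equation d = d.
Delete trivial equation 4 = 4.
Bind Y1 := g(L, 0); no other remaining equation mentions Y1.
Decompose times/2: branch(0, W, W) = L,  0 = W.
Bind L := branch(0, W, W); no other remaining equation mentions L. Substituting into the earlier binding gives Y1 := g(branch(0, W, W), 0).
Bind W := 0. Substituting into the earlier bindings gives B := 0, Y1 := g(branch(0, 0, 0), 0), L := branch(0, 0, 0).
MGU = { B ↦ 0, Y1 ↦ g(branch(0, 0, 0), 0), L ↦ branch(0, 0, 0), W ↦ 0 }, so Y1 ↦ g(branch(0, 0, 0), 0).

g(branch(0, 0, 0), 0)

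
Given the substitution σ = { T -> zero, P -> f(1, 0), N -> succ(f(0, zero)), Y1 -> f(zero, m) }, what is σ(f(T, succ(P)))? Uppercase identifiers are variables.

f(zero, succ(f(1, 0)))

Replace each occurrence of T with zero.
Replace each occurrence of P with f(1, 0).
Result: f(zero, succ(f(1, 0))).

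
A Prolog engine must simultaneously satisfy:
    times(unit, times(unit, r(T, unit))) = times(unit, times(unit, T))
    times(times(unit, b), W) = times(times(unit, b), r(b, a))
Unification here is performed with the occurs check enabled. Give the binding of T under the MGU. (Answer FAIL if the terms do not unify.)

Decompose times/2: unit = unit,  times(unit, r(T, unit)) = times(unit, T).
Delete trivial equation unit = unit.
Decompose times/2: unit = unit,  r(T, unit) = T.
Delete trivial equation unit = unit.
Occurs check fails: T occurs in r(T, unit); the equation T = r(T, unit) has no finite solution.

FAIL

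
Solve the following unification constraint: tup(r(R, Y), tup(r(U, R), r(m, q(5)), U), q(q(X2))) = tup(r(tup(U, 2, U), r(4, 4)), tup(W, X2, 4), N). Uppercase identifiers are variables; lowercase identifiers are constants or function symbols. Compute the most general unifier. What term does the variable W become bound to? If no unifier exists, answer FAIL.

r(4, tup(4, 2, 4))

Decompose tup/3: r(R, Y) = r(tup(U, 2, U), r(4, 4)),  tup(r(U, R), r(m, q(5)), U) = tup(W, X2, 4),  q(q(X2)) = N.
Decompose r/2: R = tup(U, 2, U),  Y = r(4, 4).
Bind R := tup(U, 2, U); substituting into the one remaining equation that mentions R gives: tup(r(U, tup(U, 2, U)), r(m, q(5)), U) = tup(W, X2, 4).
Bind Y := r(4, 4); no other remaining equation mentions Y.
Decompose tup/3: r(U, tup(U, 2, U)) = W,  r(m, q(5)) = X2,  U = 4.
Bind W := r(U, tup(U, 2, U)); no other remaining equation mentions W.
Bind X2 := r(m, q(5)); substituting into the one remaining equation that mentions X2 gives: q(q(r(m, q(5)))) = N.
Bind U := 4; no other remaining equation mentions U. Substituting into the earlier bindings gives R := tup(4, 2, 4), W := r(4, tup(4, 2, 4)).
Bind N := q(q(r(m, q(5)))).
MGU = { R -> tup(4, 2, 4), Y -> r(4, 4), W -> r(4, tup(4, 2, 4)), X2 -> r(m, q(5)), U -> 4, N -> q(q(r(m, q(5)))) }, so W -> r(4, tup(4, 2, 4)).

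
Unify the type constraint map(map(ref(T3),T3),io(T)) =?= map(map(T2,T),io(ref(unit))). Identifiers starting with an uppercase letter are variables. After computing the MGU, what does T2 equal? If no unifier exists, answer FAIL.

Decompose map/2: map(ref(T3),T3) =?= map(T2,T),  io(T) =?= io(ref(unit)).
Decompose map/2: ref(T3) =?= T2,  T3 =?= T.
Bind T2 := ref(T3); no other remaining equation mentions T2.
Bind T3 := T; no other remaining equation mentions T3. Substituting into the earlier binding gives T2 := ref(T).
Decompose io/1: T =?= ref(unit).
Bind T := ref(unit). Substituting into the earlier bindings gives T2 := ref(ref(unit)), T3 := ref(unit).
MGU = { T2 := ref(ref(unit)), T3 := ref(unit), T := ref(unit) }, so T2 := ref(ref(unit)).

ref(ref(unit))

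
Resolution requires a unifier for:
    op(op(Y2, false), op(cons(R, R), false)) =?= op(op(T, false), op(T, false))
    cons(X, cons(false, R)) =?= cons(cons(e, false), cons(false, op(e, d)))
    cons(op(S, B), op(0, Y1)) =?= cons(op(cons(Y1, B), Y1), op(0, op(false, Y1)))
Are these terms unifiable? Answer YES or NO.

Decompose op/2: op(Y2, false) =?= op(T, false),  op(cons(R, R), false) =?= op(T, false).
Decompose op/2: Y2 =?= T,  false =?= false.
Bind Y2 := T; no other remaining equation mentions Y2.
Delete trivial equation false =?= false.
Decompose op/2: cons(R, R) =?= T,  false =?= false.
Bind T := cons(R, R); no other remaining equation mentions T. Substituting into the earlier binding gives Y2 := cons(R, R).
Delete trivial equation false =?= false.
Decompose cons/2: X =?= cons(e, false),  cons(false, R) =?= cons(false, op(e, d)).
Bind X := cons(e, false); no other remaining equation mentions X.
Decompose cons/2: false =?= false,  R =?= op(e, d).
Delete trivial equation false =?= false.
Bind R := op(e, d); no other remaining equation mentions R. Substituting into the earlier bindings gives Y2 := cons(op(e, d), op(e, d)), T := cons(op(e, d), op(e, d)).
Decompose cons/2: op(S, B) =?= op(cons(Y1, B), Y1),  op(0, Y1) =?= op(0, op(false, Y1)).
Decompose op/2: S =?= cons(Y1, B),  B =?= Y1.
Bind S := cons(Y1, B); no other remaining equation mentions S.
Bind B := Y1; no other remaining equation mentions B. Substituting into the earlier binding gives S := cons(Y1, Y1).
Decompose op/2: 0 =?= 0,  Y1 =?= op(false, Y1).
Delete trivial equation 0 =?= 0.
Occurs check fails: Y1 occurs in op(false, Y1); the equation Y1 =?= op(false, Y1) has no finite solution.

NO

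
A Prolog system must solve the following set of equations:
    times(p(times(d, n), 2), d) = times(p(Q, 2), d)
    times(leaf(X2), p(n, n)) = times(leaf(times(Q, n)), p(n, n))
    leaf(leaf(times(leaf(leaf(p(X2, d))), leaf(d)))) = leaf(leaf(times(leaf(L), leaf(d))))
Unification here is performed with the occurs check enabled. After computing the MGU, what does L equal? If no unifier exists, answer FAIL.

Decompose times/2: p(times(d, n), 2) = p(Q, 2),  d = d.
Decompose p/2: times(d, n) = Q,  2 = 2.
Bind Q := times(d, n); substituting into the one remaining equation that mentions Q gives: times(leaf(X2), p(n, n)) = times(leaf(times(times(d, n), n)), p(n, n)).
Delete trivial equation 2 = 2.
Delete trivial equation d = d.
Decompose times/2: leaf(X2) = leaf(times(times(d, n), n)),  p(n, n) = p(n, n).
Decompose leaf/1: X2 = times(times(d, n), n).
Bind X2 := times(times(d, n), n); substituting into the one remaining equation that mentions X2 gives: leaf(leaf(times(leaf(leaf(p(times(times(d, n), n), d))), leaf(d)))) = leaf(leaf(times(leaf(L), leaf(d)))).
Delete trivial equation p(n, n) = p(n, n).
Decompose leaf/1: leaf(times(leaf(leaf(p(times(times(d, n), n), d))), leaf(d))) = leaf(times(leaf(L), leaf(d))).
Decompose leaf/1: times(leaf(leaf(p(times(times(d, n), n), d))), leaf(d)) = times(leaf(L), leaf(d)).
Decompose times/2: leaf(leaf(p(times(times(d, n), n), d))) = leaf(L),  leaf(d) = leaf(d).
Decompose leaf/1: leaf(p(times(times(d, n), n), d)) = L.
Bind L := leaf(p(times(times(d, n), n), d)); no other remaining equation mentions L.
Delete trivial equation leaf(d) = leaf(d).
MGU = { Q ↦ times(d, n), X2 ↦ times(times(d, n), n), L ↦ leaf(p(times(times(d, n), n), d)) }, so L ↦ leaf(p(times(times(d, n), n), d)).

leaf(p(times(times(d, n), n), d))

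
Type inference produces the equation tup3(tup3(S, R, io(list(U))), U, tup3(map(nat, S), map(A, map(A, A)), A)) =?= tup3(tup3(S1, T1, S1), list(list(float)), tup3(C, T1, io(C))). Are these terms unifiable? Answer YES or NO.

YES

Decompose tup3/3: tup3(S, R, io(list(U))) =?= tup3(S1, T1, S1),  U =?= list(list(float)),  tup3(map(nat, S), map(A, map(A, A)), A) =?= tup3(C, T1, io(C)).
Decompose tup3/3: S =?= S1,  R =?= T1,  io(list(U)) =?= S1.
Bind S := S1; substituting into the one remaining equation that mentions S gives: tup3(map(nat, S1), map(A, map(A, A)), A) =?= tup3(C, T1, io(C)).
Bind R := T1; no other remaining equation mentions R.
Bind S1 := io(list(U)); substituting into the one remaining equation that mentions S1 gives: tup3(map(nat, io(list(U))), map(A, map(A, A)), A) =?= tup3(C, T1, io(C)). Substituting into the earlier binding gives S := io(list(U)).
Bind U := list(list(float)); substituting into the remaining equation gives: tup3(map(nat, io(list(list(list(float))))), map(A, map(A, A)), A) =?= tup3(C, T1, io(C)). Substituting into the earlier bindings gives S := io(list(list(list(float)))), S1 := io(list(list(list(float)))).
Decompose tup3/3: map(nat, io(list(list(list(float))))) =?= C,  map(A, map(A, A)) =?= T1,  A =?= io(C).
Bind C := map(nat, io(list(list(list(float))))); substituting into the one remaining equation that mentions C gives: A =?= io(map(nat, io(list(list(list(float)))))).
Bind T1 := map(A, map(A, A)); no other remaining equation mentions T1. Substituting into the earlier binding gives R := map(A, map(A, A)).
Bind A := io(map(nat, io(list(list(list(float)))))). Substituting into the earlier bindings gives R := map(io(map(nat, io(list(list(list(float)))))), map(io(map(nat, io(list(list(list(float)))))), io(map(nat, io(list(list(list(float)))))))), T1 := map(io(map(nat, io(list(list(list(float)))))), map(io(map(nat, io(list(list(list(float)))))), io(map(nat, io(list(list(list(float)))))))).
No equations remain and no clash or occurs-check failure arose, so a unifier exists.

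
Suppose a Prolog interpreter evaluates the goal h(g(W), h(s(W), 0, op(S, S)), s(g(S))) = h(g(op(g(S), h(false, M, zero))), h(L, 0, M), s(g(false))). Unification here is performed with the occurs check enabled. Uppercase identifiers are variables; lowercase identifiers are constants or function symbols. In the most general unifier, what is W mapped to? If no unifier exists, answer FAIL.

Decompose h/3: g(W) = g(op(g(S), h(false, M, zero))),  h(s(W), 0, op(S, S)) = h(L, 0, M),  s(g(S)) = s(g(false)).
Decompose g/1: W = op(g(S), h(false, M, zero)).
Bind W := op(g(S), h(false, M, zero)); substituting into the one remaining equation that mentions W gives: h(s(op(g(S), h(false, M, zero))), 0, op(S, S)) = h(L, 0, M).
Decompose h/3: s(op(g(S), h(false, M, zero))) = L,  0 = 0,  op(S, S) = M.
Bind L := s(op(g(S), h(false, M, zero))); no other remaining equation mentions L.
Delete trivial equation 0 = 0.
Bind M := op(S, S); no other remaining equation mentions M. Substituting into the earlier bindings gives W := op(g(S), h(false, op(S, S), zero)), L := s(op(g(S), h(false, op(S, S), zero))).
Decompose s/1: g(S) = g(false).
Decompose g/1: S = false.
Bind S := false. Substituting into the earlier bindings gives W := op(g(false), h(false, op(false, false), zero)), L := s(op(g(false), h(false, op(false, false), zero))), M := op(false, false).
MGU = { W = op(g(false), h(false, op(false, false), zero)), L = s(op(g(false), h(false, op(false, false), zero))), M = op(false, false), S = false }, so W = op(g(false), h(false, op(false, false), zero)).

op(g(false), h(false, op(false, false), zero))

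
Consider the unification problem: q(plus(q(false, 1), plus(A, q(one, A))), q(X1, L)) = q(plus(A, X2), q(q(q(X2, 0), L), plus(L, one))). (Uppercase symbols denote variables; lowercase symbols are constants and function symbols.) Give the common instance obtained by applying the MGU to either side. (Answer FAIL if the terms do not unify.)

Decompose q/2: plus(q(false, 1), plus(A, q(one, A))) = plus(A, X2),  q(X1, L) = q(q(q(X2, 0), L), plus(L, one)).
Decompose plus/2: q(false, 1) = A,  plus(A, q(one, A)) = X2.
Bind A := q(false, 1); substituting into the one remaining equation that mentions A gives: plus(q(false, 1), q(one, q(false, 1))) = X2.
Bind X2 := plus(q(false, 1), q(one, q(false, 1))); substituting into the remaining equation gives: q(X1, L) = q(q(q(plus(q(false, 1), q(one, q(false, 1))), 0), L), plus(L, one)).
Decompose q/2: X1 = q(q(plus(q(false, 1), q(one, q(false, 1))), 0), L),  L = plus(L, one).
Bind X1 := q(q(plus(q(false, 1), q(one, q(false, 1))), 0), L); no other remaining equation mentions X1.
Occurs check fails: L occurs in plus(L, one); the equation L = plus(L, one) has no finite solution.

FAIL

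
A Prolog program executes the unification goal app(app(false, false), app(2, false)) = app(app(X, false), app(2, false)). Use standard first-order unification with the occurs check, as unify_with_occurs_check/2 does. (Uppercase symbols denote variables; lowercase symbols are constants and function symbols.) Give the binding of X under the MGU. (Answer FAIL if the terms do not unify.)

false

Decompose app/2: app(false, false) = app(X, false),  app(2, false) = app(2, false).
Decompose app/2: false = X,  false = false.
Bind X := false; no other remaining equation mentions X.
Delete trivial equation false = false.
Delete trivial equation app(2, false) = app(2, false).
MGU = { X ↦ false }, so X ↦ false.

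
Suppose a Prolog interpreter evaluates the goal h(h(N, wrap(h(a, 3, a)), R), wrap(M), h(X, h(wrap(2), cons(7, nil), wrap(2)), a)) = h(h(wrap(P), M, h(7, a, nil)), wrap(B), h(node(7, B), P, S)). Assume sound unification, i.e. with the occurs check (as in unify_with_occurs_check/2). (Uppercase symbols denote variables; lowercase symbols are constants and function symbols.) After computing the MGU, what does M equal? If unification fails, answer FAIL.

Decompose h/3: h(N, wrap(h(a, 3, a)), R) = h(wrap(P), M, h(7, a, nil)),  wrap(M) = wrap(B),  h(X, h(wrap(2), cons(7, nil), wrap(2)), a) = h(node(7, B), P, S).
Decompose h/3: N = wrap(P),  wrap(h(a, 3, a)) = M,  R = h(7, a, nil).
Bind N := wrap(P); no other remaining equation mentions N.
Bind M := wrap(h(a, 3, a)); substituting into the one remaining equation that mentions M gives: wrap(wrap(h(a, 3, a))) = wrap(B).
Bind R := h(7, a, nil); no other remaining equation mentions R.
Decompose wrap/1: wrap(h(a, 3, a)) = B.
Bind B := wrap(h(a, 3, a)); substituting into the remaining equation gives: h(X, h(wrap(2), cons(7, nil), wrap(2)), a) = h(node(7, wrap(h(a, 3, a))), P, S).
Decompose h/3: X = node(7, wrap(h(a, 3, a))),  h(wrap(2), cons(7, nil), wrap(2)) = P,  a = S.
Bind X := node(7, wrap(h(a, 3, a))); no other remaining equation mentions X.
Bind P := h(wrap(2), cons(7, nil), wrap(2)); no other remaining equation mentions P. Substituting into the earlier binding gives N := wrap(h(wrap(2), cons(7, nil), wrap(2))).
Bind S := a.
MGU = { N ↦ wrap(h(wrap(2), cons(7, nil), wrap(2))), M ↦ wrap(h(a, 3, a)), R ↦ h(7, a, nil), B ↦ wrap(h(a, 3, a)), X ↦ node(7, wrap(h(a, 3, a))), P ↦ h(wrap(2), cons(7, nil), wrap(2)), S ↦ a }, so M ↦ wrap(h(a, 3, a)).

wrap(h(a, 3, a))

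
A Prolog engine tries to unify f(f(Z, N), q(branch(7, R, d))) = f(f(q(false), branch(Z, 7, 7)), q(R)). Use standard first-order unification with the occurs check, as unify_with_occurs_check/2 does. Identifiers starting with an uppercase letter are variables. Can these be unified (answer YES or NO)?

NO

Decompose f/2: f(Z, N) = f(q(false), branch(Z, 7, 7)),  q(branch(7, R, d)) = q(R).
Decompose f/2: Z = q(false),  N = branch(Z, 7, 7).
Bind Z := q(false); substituting into the one remaining equation that mentions Z gives: N = branch(q(false), 7, 7).
Bind N := branch(q(false), 7, 7); no other remaining equation mentions N.
Decompose q/1: branch(7, R, d) = R.
Occurs check fails: R occurs in branch(7, R, d); the equation R = branch(7, R, d) has no finite solution.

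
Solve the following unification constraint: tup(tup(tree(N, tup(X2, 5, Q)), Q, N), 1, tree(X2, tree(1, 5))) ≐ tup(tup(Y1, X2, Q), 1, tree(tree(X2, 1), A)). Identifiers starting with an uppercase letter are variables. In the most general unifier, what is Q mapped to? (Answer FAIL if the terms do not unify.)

FAIL

Decompose tup/3: tup(tree(N, tup(X2, 5, Q)), Q, N) ≐ tup(Y1, X2, Q),  1 ≐ 1,  tree(X2, tree(1, 5)) ≐ tree(tree(X2, 1), A).
Decompose tup/3: tree(N, tup(X2, 5, Q)) ≐ Y1,  Q ≐ X2,  N ≐ Q.
Bind Y1 := tree(N, tup(X2, 5, Q)); no other remaining equation mentions Y1.
Bind Q := X2; substituting into the one remaining equation that mentions Q gives: N ≐ X2. Substituting into the earlier binding gives Y1 := tree(N, tup(X2, 5, X2)).
Bind N := X2; no other remaining equation mentions N. Substituting into the earlier binding gives Y1 := tree(X2, tup(X2, 5, X2)).
Delete trivial equation 1 ≐ 1.
Decompose tree/2: X2 ≐ tree(X2, 1),  tree(1, 5) ≐ A.
Occurs check fails: X2 occurs in tree(X2, 1); the equation X2 ≐ tree(X2, 1) has no finite solution.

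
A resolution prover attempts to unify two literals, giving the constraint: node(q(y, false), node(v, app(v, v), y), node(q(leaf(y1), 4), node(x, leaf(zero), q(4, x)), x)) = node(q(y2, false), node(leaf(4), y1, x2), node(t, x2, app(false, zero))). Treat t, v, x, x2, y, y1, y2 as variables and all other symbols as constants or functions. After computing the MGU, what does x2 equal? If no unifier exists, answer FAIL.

node(app(false, zero), leaf(zero), q(4, app(false, zero)))

Decompose node/3: q(y, false) = q(y2, false),  node(v, app(v, v), y) = node(leaf(4), y1, x2),  node(q(leaf(y1), 4), node(x, leaf(zero), q(4, x)), x) = node(t, x2, app(false, zero)).
Decompose q/2: y = y2,  false = false.
Bind y := y2; substituting into the one remaining equation that mentions y gives: node(v, app(v, v), y2) = node(leaf(4), y1, x2).
Delete trivial equation false = false.
Decompose node/3: v = leaf(4),  app(v, v) = y1,  y2 = x2.
Bind v := leaf(4); substituting into the one remaining equation that mentions v gives: app(leaf(4), leaf(4)) = y1.
Bind y1 := app(leaf(4), leaf(4)); substituting into the one remaining equation that mentions y1 gives: node(q(leaf(app(leaf(4), leaf(4))), 4), node(x, leaf(zero), q(4, x)), x) = node(t, x2, app(false, zero)).
Bind y2 := x2; no other remaining equation mentions y2. Substituting into the earlier binding gives y := x2.
Decompose node/3: q(leaf(app(leaf(4), leaf(4))), 4) = t,  node(x, leaf(zero), q(4, x)) = x2,  x = app(false, zero).
Bind t := q(leaf(app(leaf(4), leaf(4))), 4); no other remaining equation mentions t.
Bind x2 := node(x, leaf(zero), q(4, x)); no other remaining equation mentions x2. Substituting into the earlier bindings gives y := node(x, leaf(zero), q(4, x)), y2 := node(x, leaf(zero), q(4, x)).
Bind x := app(false, zero). Substituting into the earlier bindings gives y := node(app(false, zero), leaf(zero), q(4, app(false, zero))), y2 := node(app(false, zero), leaf(zero), q(4, app(false, zero))), x2 := node(app(false, zero), leaf(zero), q(4, app(false, zero))).
MGU = { y ↦ node(app(false, zero), leaf(zero), q(4, app(false, zero))), v ↦ leaf(4), y1 ↦ app(leaf(4), leaf(4)), y2 ↦ node(app(false, zero), leaf(zero), q(4, app(false, zero))), t ↦ q(leaf(app(leaf(4), leaf(4))), 4), x2 ↦ node(app(false, zero), leaf(zero), q(4, app(false, zero))), x ↦ app(false, zero) }, so x2 ↦ node(app(false, zero), leaf(zero), q(4, app(false, zero))).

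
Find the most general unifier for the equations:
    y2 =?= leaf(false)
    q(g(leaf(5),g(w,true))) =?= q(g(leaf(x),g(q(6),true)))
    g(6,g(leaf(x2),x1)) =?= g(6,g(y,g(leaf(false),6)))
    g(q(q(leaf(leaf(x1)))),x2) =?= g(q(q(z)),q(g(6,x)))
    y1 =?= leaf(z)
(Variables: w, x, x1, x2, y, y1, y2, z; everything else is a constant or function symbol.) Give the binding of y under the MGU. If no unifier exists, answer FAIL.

leaf(q(g(6,5)))

Bind y2 := leaf(false); no other remaining equation mentions y2.
Decompose q/1: g(leaf(5),g(w,true)) =?= g(leaf(x),g(q(6),true)).
Decompose g/2: leaf(5) =?= leaf(x),  g(w,true) =?= g(q(6),true).
Decompose leaf/1: 5 =?= x.
Bind x := 5; substituting into the one remaining equation that mentions x gives: g(q(q(leaf(leaf(x1)))),x2) =?= g(q(q(z)),q(g(6,5))).
Decompose g/2: w =?= q(6),  true =?= true.
Bind w := q(6); no other remaining equation mentions w.
Delete trivial equation true =?= true.
Decompose g/2: 6 =?= 6,  g(leaf(x2),x1) =?= g(y,g(leaf(false),6)).
Delete trivial equation 6 =?= 6.
Decompose g/2: leaf(x2) =?= y,  x1 =?= g(leaf(false),6).
Bind y := leaf(x2); no other remaining equation mentions y.
Bind x1 := g(leaf(false),6); substituting into the one remaining equation that mentions x1 gives: g(q(q(leaf(leaf(g(leaf(false),6))))),x2) =?= g(q(q(z)),q(g(6,5))).
Decompose g/2: q(q(leaf(leaf(g(leaf(false),6))))) =?= q(q(z)),  x2 =?= q(g(6,5)).
Decompose q/1: q(leaf(leaf(g(leaf(false),6)))) =?= q(z).
Decompose q/1: leaf(leaf(g(leaf(false),6))) =?= z.
Bind z := leaf(leaf(g(leaf(false),6))); substituting into the one remaining equation that mentions z gives: y1 =?= leaf(leaf(leaf(g(leaf(false),6)))).
Bind x2 := q(g(6,5)); no other remaining equation mentions x2. Substituting into the earlier binding gives y := leaf(q(g(6,5))).
Bind y1 := leaf(leaf(leaf(g(leaf(false),6)))).
MGU = { y2 := leaf(false), x := 5, w := q(6), y := leaf(q(g(6,5))), x1 := g(leaf(false),6), z := leaf(leaf(g(leaf(false),6))), x2 := q(g(6,5)), y1 := leaf(leaf(leaf(g(leaf(false),6)))) }, so y := leaf(q(g(6,5))).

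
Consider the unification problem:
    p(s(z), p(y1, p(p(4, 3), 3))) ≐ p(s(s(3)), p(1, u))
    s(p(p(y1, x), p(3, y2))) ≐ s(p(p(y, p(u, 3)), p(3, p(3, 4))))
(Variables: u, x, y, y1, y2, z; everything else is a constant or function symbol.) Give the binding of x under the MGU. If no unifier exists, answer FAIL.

Decompose p/2: s(z) ≐ s(s(3)),  p(y1, p(p(4, 3), 3)) ≐ p(1, u).
Decompose s/1: z ≐ s(3).
Bind z := s(3); no other remaining equation mentions z.
Decompose p/2: y1 ≐ 1,  p(p(4, 3), 3) ≐ u.
Bind y1 := 1; substituting into the one remaining equation that mentions y1 gives: s(p(p(1, x), p(3, y2))) ≐ s(p(p(y, p(u, 3)), p(3, p(3, 4)))).
Bind u := p(p(4, 3), 3); substituting into the remaining equation gives: s(p(p(1, x), p(3, y2))) ≐ s(p(p(y, p(p(p(4, 3), 3), 3)), p(3, p(3, 4)))).
Decompose s/1: p(p(1, x), p(3, y2)) ≐ p(p(y, p(p(p(4, 3), 3), 3)), p(3, p(3, 4))).
Decompose p/2: p(1, x) ≐ p(y, p(p(p(4, 3), 3), 3)),  p(3, y2) ≐ p(3, p(3, 4)).
Decompose p/2: 1 ≐ y,  x ≐ p(p(p(4, 3), 3), 3).
Bind y := 1; no other remaining equation mentions y.
Bind x := p(p(p(4, 3), 3), 3); no other remaining equation mentions x.
Decompose p/2: 3 ≐ 3,  y2 ≐ p(3, 4).
Delete trivial equation 3 ≐ 3.
Bind y2 := p(3, 4).
MGU = { z ↦ s(3), y1 ↦ 1, u ↦ p(p(4, 3), 3), y ↦ 1, x ↦ p(p(p(4, 3), 3), 3), y2 ↦ p(3, 4) }, so x ↦ p(p(p(4, 3), 3), 3).

p(p(p(4, 3), 3), 3)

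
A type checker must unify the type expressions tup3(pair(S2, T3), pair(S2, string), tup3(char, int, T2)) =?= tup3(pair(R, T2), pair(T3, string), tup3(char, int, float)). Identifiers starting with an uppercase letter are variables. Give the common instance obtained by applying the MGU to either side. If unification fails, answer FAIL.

Decompose tup3/3: pair(S2, T3) =?= pair(R, T2),  pair(S2, string) =?= pair(T3, string),  tup3(char, int, T2) =?= tup3(char, int, float).
Decompose pair/2: S2 =?= R,  T3 =?= T2.
Bind S2 := R; substituting into the one remaining equation that mentions S2 gives: pair(R, string) =?= pair(T3, string).
Bind T3 := T2; substituting into the one remaining equation that mentions T3 gives: pair(R, string) =?= pair(T2, string).
Decompose pair/2: R =?= T2,  string =?= string.
Bind R := T2; no other remaining equation mentions R. Substituting into the earlier binding gives S2 := T2.
Delete trivial equation string =?= string.
Decompose tup3/3: char =?= char,  int =?= int,  T2 =?= float.
Delete trivial equation char =?= char.
Delete trivial equation int =?= int.
Bind T2 := float. Substituting into the earlier bindings gives S2 := float, T3 := float, R := float.
Applying the MGU to either side gives tup3(pair(float, float), pair(float, string), tup3(char, int, float)).

tup3(pair(float, float), pair(float, string), tup3(char, int, float))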